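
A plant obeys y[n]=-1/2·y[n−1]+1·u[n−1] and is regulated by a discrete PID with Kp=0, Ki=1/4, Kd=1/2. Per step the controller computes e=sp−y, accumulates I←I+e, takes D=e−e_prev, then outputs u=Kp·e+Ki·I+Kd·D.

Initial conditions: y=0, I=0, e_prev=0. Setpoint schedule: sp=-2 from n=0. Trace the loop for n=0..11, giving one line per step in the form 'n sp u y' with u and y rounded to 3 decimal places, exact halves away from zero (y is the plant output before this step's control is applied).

(exact arithmetic carried between steps; '≈' marks a value shown rounded to 6 d.p. or computed from one; I and e_prev carry over from the previous line; the table rounds u and y to 3 d.p., halves away from zero)
n=0: y=0, sp=-2, e=sp−y=-2; I=-2, D=e−e_prev=-2; u=0·(-2)+1/4·(-2)+1/2·(-2)=-1.5; next y=-1/2·0+1·(-1.5)=-1.5
n=1: y=-1.5, sp=-2, e=sp−y=-0.5; I=-2.5, D=e−e_prev=1.5; u=0·(-0.5)+1/4·(-2.5)+1/2·1.5=0.125; next y=-1/2·(-1.5)+1·0.125=0.875
n=2: y=0.875, sp=-2, e=sp−y=-2.875; I=-5.375, D=e−e_prev=-2.375; u=0·(-2.875)+1/4·(-5.375)+1/2·(-2.375)=-2.53125; next y=-1/2·0.875+1·(-2.53125)=-2.96875
n=3: y=-2.96875, sp=-2, e=sp−y=0.96875; I=-4.40625, D=e−e_prev=3.84375; u=0·0.96875+1/4·(-4.40625)+1/2·3.84375≈0.820313; next y=-1/2·(-2.96875)+1·0.820313≈2.304688
n=4: y≈2.304688, sp=-2, e=sp−y≈-4.304688; I≈-8.710938, D=e−e_prev≈-5.273438; u=0·(-4.304688)+1/4·(-8.710938)+1/2·(-5.273438)≈-4.814453; next y=-1/2·2.304688+1·(-4.814453)≈-5.966797
n=5: y≈-5.966797, sp=-2, e=sp−y≈3.966797; I≈-4.744141, D=e−e_prev≈8.271484; u=0·3.966797+1/4·(-4.744141)+1/2·8.271484≈2.949707; next y=-1/2·(-5.966797)+1·2.949707≈5.933105
n=6: y≈5.933105, sp=-2, e=sp−y≈-7.933105; I≈-12.677246, D=e−e_prev≈-11.899902; u=0·(-7.933105)+1/4·(-12.677246)+1/2·(-11.899902)≈-9.119263; next y=-1/2·5.933105+1·(-9.119263)≈-12.085815
n=7: y≈-12.085815, sp=-2, e=sp−y≈10.085815; I≈-2.591431, D=e−e_prev≈18.018921; u=0·10.085815+1/4·(-2.591431)+1/2·18.018921≈8.361603; next y=-1/2·(-12.085815)+1·8.361603≈14.404510
n=8: y≈14.404510, sp=-2, e=sp−y≈-16.404510; I≈-18.995941, D=e−e_prev≈-26.490326; u=0·(-16.404510)+1/4·(-18.995941)+1/2·(-26.490326)≈-17.994148; next y=-1/2·14.404510+1·(-17.994148)≈-25.196404
n=9: y≈-25.196404, sp=-2, e=sp−y≈23.196404; I≈4.200462, D=e−e_prev≈39.600914; u=0·23.196404+1/4·4.200462+1/2·39.600914≈20.850573; next y=-1/2·(-25.196404)+1·20.850573≈33.448774
n=10: y≈33.448774, sp=-2, e=sp−y≈-35.448774; I≈-31.248312, D=e−e_prev≈-58.645178; u=0·(-35.448774)+1/4·(-31.248312)+1/2·(-58.645178)≈-37.134667; next y=-1/2·33.448774+1·(-37.134667)≈-53.859054
n=11: y≈-53.859054, sp=-2, e=sp−y≈51.859054; I≈20.610742, D=e−e_prev≈87.307828; u=0·51.859054+1/4·20.610742+1/2·87.307828≈48.806600; next y=-1/2·(-53.859054)+1·48.806600≈75.736127

0 -2 -1.500 0.000
1 -2 0.125 -1.500
2 -2 -2.531 0.875
3 -2 0.820 -2.969
4 -2 -4.814 2.305
5 -2 2.950 -5.967
6 -2 -9.119 5.933
7 -2 8.362 -12.086
8 -2 -17.994 14.405
9 -2 20.851 -25.196
10 -2 -37.135 33.449
11 -2 48.807 -53.859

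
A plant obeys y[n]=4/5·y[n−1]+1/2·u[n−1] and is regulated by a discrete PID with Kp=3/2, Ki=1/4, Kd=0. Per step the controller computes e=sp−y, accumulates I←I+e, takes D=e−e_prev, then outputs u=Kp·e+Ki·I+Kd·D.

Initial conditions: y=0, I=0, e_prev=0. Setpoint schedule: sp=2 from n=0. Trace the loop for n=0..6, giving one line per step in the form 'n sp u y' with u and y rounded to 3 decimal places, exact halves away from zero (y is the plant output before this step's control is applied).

0 2 3.500 0.000
1 2 0.938 1.750
2 2 0.792 1.869
3 2 0.786 1.891
4 2 0.787 1.906
5 2 0.789 1.918
6 2 0.790 1.929

(exact arithmetic carried between steps; '≈' marks a value shown rounded to 6 d.p. or computed from one; I and e_prev carry over from the previous line; the table rounds u and y to 3 d.p., halves away from zero)
n=0: y=0, sp=2, e=sp−y=2; I=2, D=e−e_prev=2; u=3/2·2+1/4·2+0·2=3.5; next y=4/5·0+1/2·3.5=1.75
n=1: y=1.75, sp=2, e=sp−y=0.25; I=2.25, D=e−e_prev=-1.75; u=3/2·0.25+1/4·2.25+0·(-1.75)=0.9375; next y=4/5·1.75+1/2·0.9375=1.86875
n=2: y=1.86875, sp=2, e=sp−y=0.13125; I=2.38125, D=e−e_prev=-0.11875; u=3/2·0.13125+1/4·2.38125+0·(-0.11875)≈0.792188; next y=4/5·1.86875+1/2·0.792188≈1.891094
n=3: y≈1.891094, sp=2, e=sp−y≈0.108906; I≈2.490156, D=e−e_prev≈-0.022344; u=3/2·0.108906+1/4·2.490156+0·(-0.022344)≈0.785898; next y=4/5·1.891094+1/2·0.785898≈1.905824
n=4: y≈1.905824, sp=2, e=sp−y≈0.094176; I≈2.584332, D=e−e_prev≈-0.014730; u=3/2·0.094176+1/4·2.584332+0·(-0.014730)≈0.787347; next y=4/5·1.905824+1/2·0.787347≈1.918333
n=5: y≈1.918333, sp=2, e=sp−y≈0.081667; I≈2.665999, D=e−e_prev≈-0.012508; u=3/2·0.081667+1/4·2.665999+0·(-0.012508)≈0.789001; next y=4/5·1.918333+1/2·0.789001≈1.929167
n=6: y≈1.929167, sp=2, e=sp−y≈0.070833; I≈2.736833, D=e−e_prev≈-0.010834; u=3/2·0.070833+1/4·2.736833+0·(-0.010834)≈0.790458; next y=4/5·1.929167+1/2·0.790458≈1.938562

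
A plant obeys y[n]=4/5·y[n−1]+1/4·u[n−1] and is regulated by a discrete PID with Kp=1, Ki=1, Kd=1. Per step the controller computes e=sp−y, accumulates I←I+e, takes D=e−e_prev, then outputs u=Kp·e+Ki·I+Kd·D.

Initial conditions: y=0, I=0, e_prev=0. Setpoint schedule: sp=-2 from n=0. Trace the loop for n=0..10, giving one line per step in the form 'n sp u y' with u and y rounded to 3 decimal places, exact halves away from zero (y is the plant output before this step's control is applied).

0 -2 -6.000 0.000
1 -2 -1.500 -1.500
2 -2 -3.275 -1.575
3 -2 -2.264 -2.079
4 -2 -2.238 -2.229
5 -2 -1.818 -2.343
6 -2 -1.631 -2.329
7 -2 -1.462 -2.271
8 -2 -1.399 -2.182
9 -2 -1.388 -2.096
10 -2 -1.422 -2.024

(exact arithmetic carried between steps; '≈' marks a value shown rounded to 6 d.p. or computed from one; I and e_prev carry over from the previous line; the table rounds u and y to 3 d.p., halves away from zero)
n=0: y=0, sp=-2, e=sp−y=-2; I=-2, D=e−e_prev=-2; u=1·(-2)+1·(-2)+1·(-2)=-6; next y=4/5·0+1/4·(-6)=-1.5
n=1: y=-1.5, sp=-2, e=sp−y=-0.5; I=-2.5, D=e−e_prev=1.5; u=1·(-0.5)+1·(-2.5)+1·1.5=-1.5; next y=4/5·(-1.5)+1/4·(-1.5)=-1.575
n=2: y=-1.575, sp=-2, e=sp−y=-0.425; I=-2.925, D=e−e_prev=0.075; u=1·(-0.425)+1·(-2.925)+1·0.075=-3.275; next y=4/5·(-1.575)+1/4·(-3.275)=-2.07875
n=3: y=-2.07875, sp=-2, e=sp−y=0.07875; I=-2.84625, D=e−e_prev=0.50375; u=1·0.07875+1·(-2.84625)+1·0.50375=-2.26375; next y=4/5·(-2.07875)+1/4·(-2.26375)≈-2.228938
n=4: y≈-2.228938, sp=-2, e=sp−y≈0.228938; I≈-2.617313, D=e−e_prev≈0.150188; u=1·0.228938+1·(-2.617313)+1·0.150188≈-2.238188; next y=4/5·(-2.228938)+1/4·(-2.238188)≈-2.342697
n=5: y≈-2.342697, sp=-2, e=sp−y≈0.342697; I≈-2.274616, D=e−e_prev≈0.113759; u=1·0.342697+1·(-2.274616)+1·0.113759≈-1.818159; next y=4/5·(-2.342697)+1/4·(-1.818159)≈-2.328697
n=6: y≈-2.328697, sp=-2, e=sp−y≈0.328697; I≈-1.945918, D=e−e_prev≈-0.014000; u=1·0.328697+1·(-1.945918)+1·(-0.014000)≈-1.631220; next y=4/5·(-2.328697)+1/4·(-1.631220)≈-2.270763
n=7: y≈-2.270763, sp=-2, e=sp−y≈0.270763; I≈-1.675155, D=e−e_prev≈-0.057934; u=1·0.270763+1·(-1.675155)+1·(-0.057934)≈-1.462327; next y=4/5·(-2.270763)+1/4·(-1.462327)≈-2.182192
n=8: y≈-2.182192, sp=-2, e=sp−y≈0.182192; I≈-1.492963, D=e−e_prev≈-0.088571; u=1·0.182192+1·(-1.492963)+1·(-0.088571)≈-1.399342; next y=4/5·(-2.182192)+1/4·(-1.399342)≈-2.095589
n=9: y≈-2.095589, sp=-2, e=sp−y≈0.095589; I≈-1.397374, D=e−e_prev≈-0.086603; u=1·0.095589+1·(-1.397374)+1·(-0.086603)≈-1.388388; next y=4/5·(-2.095589)+1/4·(-1.388388)≈-2.023568
n=10: y≈-2.023568, sp=-2, e=sp−y≈0.023568; I≈-1.373806, D=e−e_prev≈-0.072021; u=1·0.023568+1·(-1.373806)+1·(-0.072021)≈-1.422258; next y=4/5·(-2.023568)+1/4·(-1.422258)≈-1.974419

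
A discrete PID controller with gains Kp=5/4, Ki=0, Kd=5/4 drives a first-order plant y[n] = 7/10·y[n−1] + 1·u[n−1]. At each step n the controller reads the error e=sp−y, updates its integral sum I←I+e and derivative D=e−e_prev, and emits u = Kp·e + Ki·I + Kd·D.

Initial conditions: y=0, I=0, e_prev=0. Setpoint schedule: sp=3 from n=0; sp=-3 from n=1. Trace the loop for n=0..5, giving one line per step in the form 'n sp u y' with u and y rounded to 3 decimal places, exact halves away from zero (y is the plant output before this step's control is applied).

0 3 7.500 0.000
1 -3 -30.000 7.500
2 -3 67.500 -24.750
3 -3 -160.125 50.175
4 -3 371.475 -125.003
5 -3 -869.936 283.973

(exact arithmetic carried between steps; '≈' marks a value shown rounded to 6 d.p. or computed from one; I and e_prev carry over from the previous line; the table rounds u and y to 3 d.p., halves away from zero)
n=0: y=0, sp=3, e=sp−y=3; I=3, D=e−e_prev=3; u=5/4·3+0·3+5/4·3=7.5; next y=7/10·0+1·7.5=7.5
n=1: y=7.5, sp=-3, e=sp−y=-10.5; I=-7.5, D=e−e_prev=-13.5; u=5/4·(-10.5)+0·(-7.5)+5/4·(-13.5)=-30; next y=7/10·7.5+1·(-30)=-24.75
n=2: y=-24.75, sp=-3, e=sp−y=21.75; I=14.25, D=e−e_prev=32.25; u=5/4·21.75+0·14.25+5/4·32.25=67.5; next y=7/10·(-24.75)+1·67.5=50.175
n=3: y=50.175, sp=-3, e=sp−y=-53.175; I=-38.925, D=e−e_prev=-74.925; u=5/4·(-53.175)+0·(-38.925)+5/4·(-74.925)=-160.125; next y=7/10·50.175+1·(-160.125)=-125.0025
n=4: y=-125.0025, sp=-3, e=sp−y=122.0025; I=83.0775, D=e−e_prev=175.1775; u=5/4·122.0025+0·83.0775+5/4·175.1775=371.475; next y=7/10·(-125.0025)+1·371.475=283.97325
n=5: y=283.97325, sp=-3, e=sp−y=-286.97325; I=-203.89575, D=e−e_prev=-408.97575; u=5/4·(-286.97325)+0·(-203.89575)+5/4·(-408.97575)=-869.93625; next y=7/10·283.97325+1·(-869.93625)=-671.154975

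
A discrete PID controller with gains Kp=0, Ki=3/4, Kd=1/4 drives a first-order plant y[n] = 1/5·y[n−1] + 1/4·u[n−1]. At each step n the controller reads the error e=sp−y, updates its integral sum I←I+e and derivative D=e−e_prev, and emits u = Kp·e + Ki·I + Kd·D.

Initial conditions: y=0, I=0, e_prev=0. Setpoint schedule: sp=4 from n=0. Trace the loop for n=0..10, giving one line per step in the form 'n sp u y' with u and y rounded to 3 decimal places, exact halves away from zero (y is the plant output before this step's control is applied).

(exact arithmetic carried between steps; '≈' marks a value shown rounded to 6 d.p. or computed from one; I and e_prev carry over from the previous line; the table rounds u and y to 3 d.p., halves away from zero)
n=0: y=0, sp=4, e=sp−y=4; I=4, D=e−e_prev=4; u=0·4+3/4·4+1/4·4=4; next y=1/5·0+1/4·4=1
n=1: y=1, sp=4, e=sp−y=3; I=7, D=e−e_prev=-1; u=0·3+3/4·7+1/4·(-1)=5; next y=1/5·1+1/4·5=1.45
n=2: y=1.45, sp=4, e=sp−y=2.55; I=9.55, D=e−e_prev=-0.45; u=0·2.55+3/4·9.55+1/4·(-0.45)=7.05; next y=1/5·1.45+1/4·7.05=2.0525
n=3: y=2.0525, sp=4, e=sp−y=1.9475; I=11.4975, D=e−e_prev=-0.6025; u=0·1.9475+3/4·11.4975+1/4·(-0.6025)=8.4725; next y=1/5·2.0525+1/4·8.4725=2.528625
n=4: y=2.528625, sp=4, e=sp−y=1.471375; I=12.968875, D=e−e_prev=-0.476125; u=0·1.471375+3/4·12.968875+1/4·(-0.476125)=9.607625; next y=1/5·2.528625+1/4·9.607625≈2.907631
n=5: y≈2.907631, sp=4, e=sp−y≈1.092369; I≈14.061244, D=e−e_prev≈-0.379006; u=0·1.092369+3/4·14.061244+1/4·(-0.379006)≈10.451181; next y=1/5·2.907631+1/4·10.451181≈3.194322
n=6: y≈3.194322, sp=4, e=sp−y≈0.805678; I≈14.866922, D=e−e_prev≈-0.286690; u=0·0.805678+3/4·14.866922+1/4·(-0.286690)≈11.078519; next y=1/5·3.194322+1/4·11.078519≈3.408494
n=7: y≈3.408494, sp=4, e=sp−y≈0.591506; I≈15.458428, D=e−e_prev≈-0.214173; u=0·0.591506+3/4·15.458428+1/4·(-0.214173)≈11.540278; next y=1/5·3.408494+1/4·11.540278≈3.566768
n=8: y≈3.566768, sp=4, e=sp−y≈0.433232; I≈15.891660, D=e−e_prev≈-0.158274; u=0·0.433232+3/4·15.891660+1/4·(-0.158274)≈11.879176; next y=1/5·3.566768+1/4·11.879176≈3.683148
n=9: y≈3.683148, sp=4, e=sp−y≈0.316852; I≈16.208512, D=e−e_prev≈-0.116379; u=0·0.316852+3/4·16.208512+1/4·(-0.116379)≈12.127289; next y=1/5·3.683148+1/4·12.127289≈3.768452
n=10: y≈3.768452, sp=4, e=sp−y≈0.231548; I≈16.440060, D=e−e_prev≈-0.085304; u=0·0.231548+3/4·16.440060+1/4·(-0.085304)≈12.308719; next y=1/5·3.768452+1/4·12.308719≈3.830870

0 4 4.000 0.000
1 4 5.000 1.000
2 4 7.050 1.450
3 4 8.473 2.053
4 4 9.608 2.529
5 4 10.451 2.908
6 4 11.079 3.194
7 4 11.540 3.408
8 4 11.879 3.567
9 4 12.127 3.683
10 4 12.309 3.768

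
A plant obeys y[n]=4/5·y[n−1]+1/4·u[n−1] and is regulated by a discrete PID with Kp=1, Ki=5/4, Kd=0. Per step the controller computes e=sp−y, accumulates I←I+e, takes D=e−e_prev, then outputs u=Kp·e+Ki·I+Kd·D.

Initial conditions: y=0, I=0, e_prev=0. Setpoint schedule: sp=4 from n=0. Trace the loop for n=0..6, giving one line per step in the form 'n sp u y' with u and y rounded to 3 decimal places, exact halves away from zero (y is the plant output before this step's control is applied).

0 4 9.000 0.000
1 4 8.938 2.250
2 4 7.110 4.034
3 4 4.883 5.005
4 4 3.132 5.225
5 4 2.191 4.963
6 4 1.988 4.518

(exact arithmetic carried between steps; '≈' marks a value shown rounded to 6 d.p. or computed from one; I and e_prev carry over from the previous line; the table rounds u and y to 3 d.p., halves away from zero)
n=0: y=0, sp=4, e=sp−y=4; I=4, D=e−e_prev=4; u=1·4+5/4·4+0·4=9; next y=4/5·0+1/4·9=2.25
n=1: y=2.25, sp=4, e=sp−y=1.75; I=5.75, D=e−e_prev=-2.25; u=1·1.75+5/4·5.75+0·(-2.25)=8.9375; next y=4/5·2.25+1/4·8.9375=4.034375
n=2: y=4.034375, sp=4, e=sp−y=-0.034375; I=5.715625, D=e−e_prev=-1.784375; u=1·(-0.034375)+5/4·5.715625+0·(-1.784375)≈7.110156; next y=4/5·4.034375+1/4·7.110156≈5.005039
n=3: y≈5.005039, sp=4, e=sp−y≈-1.005039; I≈4.710586, D=e−e_prev≈-0.970664; u=1·(-1.005039)+5/4·4.710586+0·(-0.970664)≈4.883193; next y=4/5·5.005039+1/4·4.883193≈5.224830
n=4: y≈5.224830, sp=4, e=sp−y≈-1.224830; I≈3.485756, D=e−e_prev≈-0.219791; u=1·(-1.224830)+5/4·3.485756+0·(-0.219791)≈3.132366; next y=4/5·5.224830+1/4·3.132366≈4.962955
n=5: y≈4.962955, sp=4, e=sp−y≈-0.962955; I≈2.522801, D=e−e_prev≈0.261874; u=1·(-0.962955)+5/4·2.522801+0·0.261874≈2.190546; next y=4/5·4.962955+1/4·2.190546≈4.518001
n=6: y≈4.518001, sp=4, e=sp−y≈-0.518001; I≈2.004801, D=e−e_prev≈0.444954; u=1·(-0.518001)+5/4·2.004801+0·0.444954≈1.988000; next y=4/5·4.518001+1/4·1.988000≈4.111401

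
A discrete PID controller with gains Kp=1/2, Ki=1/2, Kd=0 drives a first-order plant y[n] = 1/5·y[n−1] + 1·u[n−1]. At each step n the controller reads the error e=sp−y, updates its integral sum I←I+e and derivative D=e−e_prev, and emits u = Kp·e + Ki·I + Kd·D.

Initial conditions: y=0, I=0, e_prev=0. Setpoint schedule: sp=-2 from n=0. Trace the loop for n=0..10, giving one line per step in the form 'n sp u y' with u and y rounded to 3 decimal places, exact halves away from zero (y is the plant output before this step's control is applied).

(exact arithmetic carried between steps; '≈' marks a value shown rounded to 6 d.p. or computed from one; I and e_prev carry over from the previous line; the table rounds u and y to 3 d.p., halves away from zero)
n=0: y=0, sp=-2, e=sp−y=-2; I=-2, D=e−e_prev=-2; u=1/2·(-2)+1/2·(-2)+0·(-2)=-2; next y=1/5·0+1·(-2)=-2
n=1: y=-2, sp=-2, e=sp−y=0; I=-2, D=e−e_prev=2; u=1/2·0+1/2·(-2)+0·2=-1; next y=1/5·(-2)+1·(-1)=-1.4
n=2: y=-1.4, sp=-2, e=sp−y=-0.6; I=-2.6, D=e−e_prev=-0.6; u=1/2·(-0.6)+1/2·(-2.6)+0·(-0.6)=-1.6; next y=1/5·(-1.4)+1·(-1.6)=-1.88
n=3: y=-1.88, sp=-2, e=sp−y=-0.12; I=-2.72, D=e−e_prev=0.48; u=1/2·(-0.12)+1/2·(-2.72)+0·0.48=-1.42; next y=1/5·(-1.88)+1·(-1.42)=-1.796
n=4: y=-1.796, sp=-2, e=sp−y=-0.204; I=-2.924, D=e−e_prev=-0.084; u=1/2·(-0.204)+1/2·(-2.924)+0·(-0.084)=-1.564; next y=1/5·(-1.796)+1·(-1.564)=-1.9232
n=5: y=-1.9232, sp=-2, e=sp−y=-0.0768; I=-3.0008, D=e−e_prev=0.1272; u=1/2·(-0.0768)+1/2·(-3.0008)+0·0.1272=-1.5388; next y=1/5·(-1.9232)+1·(-1.5388)=-1.92344
n=6: y=-1.92344, sp=-2, e=sp−y=-0.07656; I=-3.07736, D=e−e_prev=0.00024; u=1/2·(-0.07656)+1/2·(-3.07736)+0·0.00024=-1.57696; next y=1/5·(-1.92344)+1·(-1.57696)=-1.961648
n=7: y=-1.961648, sp=-2, e=sp−y=-0.038352; I=-3.115712, D=e−e_prev=0.038208; u=1/2·(-0.038352)+1/2·(-3.115712)+0·0.038208=-1.577032; next y=1/5·(-1.961648)+1·(-1.577032)≈-1.969362
n=8: y≈-1.969362, sp=-2, e=sp−y≈-0.030638; I≈-3.146350, D=e−e_prev≈0.007714; u=1/2·(-0.030638)+1/2·(-3.146350)+0·0.007714≈-1.588494; next y=1/5·(-1.969362)+1·(-1.588494)≈-1.982367
n=9: y≈-1.982367, sp=-2, e=sp−y≈-0.017633; I≈-3.163984, D=e−e_prev≈0.013005; u=1/2·(-0.017633)+1/2·(-3.163984)+0·0.013005≈-1.590808; next y=1/5·(-1.982367)+1·(-1.590808)≈-1.987282
n=10: y≈-1.987282, sp=-2, e=sp−y≈-0.012718; I≈-3.176702, D=e−e_prev≈0.004915; u=1/2·(-0.012718)+1/2·(-3.176702)+0·0.004915≈-1.594710; next y=1/5·(-1.987282)+1·(-1.594710)≈-1.992166

0 -2 -2.000 0.000
1 -2 -1.000 -2.000
2 -2 -1.600 -1.400
3 -2 -1.420 -1.880
4 -2 -1.564 -1.796
5 -2 -1.539 -1.923
6 -2 -1.577 -1.923
7 -2 -1.577 -1.962
8 -2 -1.588 -1.969
9 -2 -1.591 -1.982
10 -2 -1.595 -1.987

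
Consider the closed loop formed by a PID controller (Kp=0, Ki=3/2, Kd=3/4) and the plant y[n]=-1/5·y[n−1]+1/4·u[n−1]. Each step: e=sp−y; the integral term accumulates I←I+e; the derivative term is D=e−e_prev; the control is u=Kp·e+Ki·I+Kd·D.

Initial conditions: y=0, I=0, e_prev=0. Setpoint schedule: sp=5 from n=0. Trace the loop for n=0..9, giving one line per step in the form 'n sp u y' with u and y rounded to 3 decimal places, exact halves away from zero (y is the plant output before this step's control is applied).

(exact arithmetic carried between steps; '≈' marks a value shown rounded to 6 d.p. or computed from one; I and e_prev carry over from the previous line; the table rounds u and y to 3 d.p., halves away from zero)
n=0: y=0, sp=5, e=sp−y=5; I=5, D=e−e_prev=5; u=0·5+3/2·5+3/4·5=11.25; next y=-1/5·0+1/4·11.25=2.8125
n=1: y=2.8125, sp=5, e=sp−y=2.1875; I=7.1875, D=e−e_prev=-2.8125; u=0·2.1875+3/2·7.1875+3/4·(-2.8125)=8.671875; next y=-1/5·2.8125+1/4·8.671875≈1.605469
n=2: y≈1.605469, sp=5, e=sp−y≈3.394531; I≈10.582031, D=e−e_prev≈1.207031; u=0·3.394531+3/2·10.582031+3/4·1.207031≈16.778320; next y=-1/5·1.605469+1/4·16.778320≈3.873486
n=3: y≈3.873486, sp=5, e=sp−y≈1.126514; I≈11.708545, D=e−e_prev≈-2.268018; u=0·1.126514+3/2·11.708545+3/4·(-2.268018)≈15.861804; next y=-1/5·3.873486+1/4·15.861804≈3.190754
n=4: y≈3.190754, sp=5, e=sp−y≈1.809246; I≈13.517791, D=e−e_prev≈0.682733; u=0·1.809246+3/2·13.517791+3/4·0.682733≈20.788736; next y=-1/5·3.190754+1/4·20.788736≈4.559033
n=5: y≈4.559033, sp=5, e=sp−y≈0.440967; I≈13.958758, D=e−e_prev≈-1.368279; u=0·0.440967+3/2·13.958758+3/4·(-1.368279)≈19.911927; next y=-1/5·4.559033+1/4·19.911927≈4.066175
n=6: y≈4.066175, sp=5, e=sp−y≈0.933825; I≈14.892583, D=e−e_prev≈0.492858; u=0·0.933825+3/2·14.892583+3/4·0.492858≈22.708518; next y=-1/5·4.066175+1/4·22.708518≈4.863894
n=7: y≈4.863894, sp=5, e=sp−y≈0.136106; I≈15.028688, D=e−e_prev≈-0.797719; u=0·0.136106+3/2·15.028688+3/4·(-0.797719)≈21.944743; next y=-1/5·4.863894+1/4·21.944743≈4.513407
n=8: y≈4.513407, sp=5, e=sp−y≈0.486593; I≈15.515281, D=e−e_prev≈0.350488; u=0·0.486593+3/2·15.515281+3/4·0.350488≈23.535788; next y=-1/5·4.513407+1/4·23.535788≈4.981266
n=9: y≈4.981266, sp=5, e=sp−y≈0.018734; I≈15.534016, D=e−e_prev≈-0.467859; u=0·0.018734+3/2·15.534016+3/4·(-0.467859)≈22.950130; next y=-1/5·4.981266+1/4·22.950130≈4.741279

0 5 11.250 0.000
1 5 8.672 2.813
2 5 16.778 1.605
3 5 15.862 3.873
4 5 20.789 3.191
5 5 19.912 4.559
6 5 22.709 4.066
7 5 21.945 4.864
8 5 23.536 4.513
9 5 22.950 4.981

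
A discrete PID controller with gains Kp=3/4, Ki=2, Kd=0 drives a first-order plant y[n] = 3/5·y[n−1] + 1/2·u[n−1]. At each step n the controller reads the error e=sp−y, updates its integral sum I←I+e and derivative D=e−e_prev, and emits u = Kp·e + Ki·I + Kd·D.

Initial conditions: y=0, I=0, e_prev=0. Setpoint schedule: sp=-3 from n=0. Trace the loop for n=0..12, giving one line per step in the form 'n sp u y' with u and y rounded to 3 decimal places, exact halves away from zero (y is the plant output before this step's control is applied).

0 -3 -8.250 0.000
1 -3 -2.906 -4.125
2 -3 -1.198 -3.928
3 -3 -2.016 -2.956
4 -3 -2.584 -2.781
5 -3 -2.528 -2.961
6 -3 -2.387 -3.040
7 -3 -2.368 -3.018
8 -3 -2.396 -2.995
9 -3 -2.406 -2.995
10 -3 -2.402 -3.000
11 -3 -2.399 -3.001
12 -3 -2.399 -3.000

(exact arithmetic carried between steps; '≈' marks a value shown rounded to 6 d.p. or computed from one; I and e_prev carry over from the previous line; the table rounds u and y to 3 d.p., halves away from zero)
n=0: y=0, sp=-3, e=sp−y=-3; I=-3, D=e−e_prev=-3; u=3/4·(-3)+2·(-3)+0·(-3)=-8.25; next y=3/5·0+1/2·(-8.25)=-4.125
n=1: y=-4.125, sp=-3, e=sp−y=1.125; I=-1.875, D=e−e_prev=4.125; u=3/4·1.125+2·(-1.875)+0·4.125=-2.90625; next y=3/5·(-4.125)+1/2·(-2.90625)=-3.928125
n=2: y=-3.928125, sp=-3, e=sp−y=0.928125; I=-0.946875, D=e−e_prev=-0.196875; u=3/4·0.928125+2·(-0.946875)+0·(-0.196875)≈-1.197656; next y=3/5·(-3.928125)+1/2·(-1.197656)≈-2.955703
n=3: y≈-2.955703, sp=-3, e=sp−y≈-0.044297; I≈-0.991172, D=e−e_prev≈-0.972422; u=3/4·(-0.044297)+2·(-0.991172)+0·(-0.972422)≈-2.015566; next y=3/5·(-2.955703)+1/2·(-2.015566)≈-2.781205
n=4: y≈-2.781205, sp=-3, e=sp−y≈-0.218795; I≈-1.209967, D=e−e_prev≈-0.174498; u=3/4·(-0.218795)+2·(-1.209967)+0·(-0.174498)≈-2.584030; next y=3/5·(-2.781205)+1/2·(-2.584030)≈-2.960738
n=5: y≈-2.960738, sp=-3, e=sp−y≈-0.039262; I≈-1.249229, D=e−e_prev≈0.179533; u=3/4·(-0.039262)+2·(-1.249229)+0·0.179533≈-2.527904; next y=3/5·(-2.960738)+1/2·(-2.527904)≈-3.040395
n=6: y≈-3.040395, sp=-3, e=sp−y≈0.040395; I≈-1.208834, D=e−e_prev≈0.079657; u=3/4·0.040395+2·(-1.208834)+0·0.079657≈-2.387372; next y=3/5·(-3.040395)+1/2·(-2.387372)≈-3.017923
n=7: y≈-3.017923, sp=-3, e=sp−y≈0.017923; I≈-1.190911, D=e−e_prev≈-0.022472; u=3/4·0.017923+2·(-1.190911)+0·(-0.022472)≈-2.368380; next y=3/5·(-3.017923)+1/2·(-2.368380)≈-2.994944
n=8: y≈-2.994944, sp=-3, e=sp−y≈-0.005056; I≈-1.195967, D=e−e_prev≈-0.022979; u=3/4·(-0.005056)+2·(-1.195967)+0·(-0.022979)≈-2.395727; next y=3/5·(-2.994944)+1/2·(-2.395727)≈-2.994830
n=9: y≈-2.994830, sp=-3, e=sp−y≈-0.005170; I≈-1.201138, D=e−e_prev≈-0.000114; u=3/4·(-0.005170)+2·(-1.201138)+0·(-0.000114)≈-2.406153; next y=3/5·(-2.994830)+1/2·(-2.406153)≈-2.999974
n=10: y≈-2.999974, sp=-3, e=sp−y≈-0.000026; I≈-1.201163, D=e−e_prev≈0.005145; u=3/4·(-0.000026)+2·(-1.201163)+0·0.005145≈-2.402346; next y=3/5·(-2.999974)+1/2·(-2.402346)≈-3.001158
n=11: y≈-3.001158, sp=-3, e=sp−y≈0.001158; I≈-1.200006, D=e−e_prev≈0.001183; u=3/4·0.001158+2·(-1.200006)+0·0.001183≈-2.399143; next y=3/5·(-3.001158)+1/2·(-2.399143)≈-3.000266
n=12: y≈-3.000266, sp=-3, e=sp−y≈0.000266; I≈-1.199740, D=e−e_prev≈-0.000891; u=3/4·0.000266+2·(-1.199740)+0·(-0.000891)≈-2.399279; next y=3/5·(-3.000266)+1/2·(-2.399279)≈-2.999799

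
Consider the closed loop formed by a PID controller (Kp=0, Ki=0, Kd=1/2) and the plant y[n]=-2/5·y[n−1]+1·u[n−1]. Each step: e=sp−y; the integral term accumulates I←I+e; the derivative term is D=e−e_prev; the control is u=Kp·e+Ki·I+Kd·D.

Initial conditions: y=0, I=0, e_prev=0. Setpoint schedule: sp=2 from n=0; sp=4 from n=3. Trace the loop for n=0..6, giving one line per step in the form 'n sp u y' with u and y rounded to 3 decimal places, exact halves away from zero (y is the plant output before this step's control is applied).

0 2 1.000 0.000
1 2 -0.500 1.000
2 2 0.950 -0.900
3 4 -0.105 1.310
4 4 0.970 -0.629
5 4 -0.925 1.221
6 4 1.317 -1.413

(exact arithmetic carried between steps; '≈' marks a value shown rounded to 6 d.p. or computed from one; I and e_prev carry over from the previous line; the table rounds u and y to 3 d.p., halves away from zero)
n=0: y=0, sp=2, e=sp−y=2; I=2, D=e−e_prev=2; u=0·2+0·2+1/2·2=1; next y=-2/5·0+1·1=1
n=1: y=1, sp=2, e=sp−y=1; I=3, D=e−e_prev=-1; u=0·1+0·3+1/2·(-1)=-0.5; next y=-2/5·1+1·(-0.5)=-0.9
n=2: y=-0.9, sp=2, e=sp−y=2.9; I=5.9, D=e−e_prev=1.9; u=0·2.9+0·5.9+1/2·1.9=0.95; next y=-2/5·(-0.9)+1·0.95=1.31
n=3: y=1.31, sp=4, e=sp−y=2.69; I=8.59, D=e−e_prev=-0.21; u=0·2.69+0·8.59+1/2·(-0.21)=-0.105; next y=-2/5·1.31+1·(-0.105)=-0.629
n=4: y=-0.629, sp=4, e=sp−y=4.629; I=13.219, D=e−e_prev=1.939; u=0·4.629+0·13.219+1/2·1.939=0.9695; next y=-2/5·(-0.629)+1·0.9695=1.2211
n=5: y=1.2211, sp=4, e=sp−y=2.7789; I=15.9979, D=e−e_prev=-1.8501; u=0·2.7789+0·15.9979+1/2·(-1.8501)=-0.92505; next y=-2/5·1.2211+1·(-0.92505)=-1.41349
n=6: y=-1.41349, sp=4, e=sp−y=5.41349; I=21.41139, D=e−e_prev=2.63459; u=0·5.41349+0·21.41139+1/2·2.63459=1.317295; next y=-2/5·(-1.41349)+1·1.317295=1.882691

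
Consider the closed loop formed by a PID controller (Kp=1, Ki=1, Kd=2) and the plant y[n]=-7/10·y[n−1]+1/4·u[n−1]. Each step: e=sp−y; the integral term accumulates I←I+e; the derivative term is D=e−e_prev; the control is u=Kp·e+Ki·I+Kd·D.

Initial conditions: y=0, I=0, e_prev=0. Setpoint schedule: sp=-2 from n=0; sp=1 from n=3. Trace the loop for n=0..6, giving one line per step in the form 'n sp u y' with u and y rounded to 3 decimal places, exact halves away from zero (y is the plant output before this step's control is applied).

(exact arithmetic carried between steps; '≈' marks a value shown rounded to 6 d.p. or computed from one; I and e_prev carry over from the previous line; the table rounds u and y to 3 d.p., halves away from zero)
n=0: y=0, sp=-2, e=sp−y=-2; I=-2, D=e−e_prev=-2; u=1·(-2)+1·(-2)+2·(-2)=-8; next y=-7/10·0+1/4·(-8)=-2
n=1: y=-2, sp=-2, e=sp−y=0; I=-2, D=e−e_prev=2; u=1·0+1·(-2)+2·2=2; next y=-7/10·(-2)+1/4·2=1.9
n=2: y=1.9, sp=-2, e=sp−y=-3.9; I=-5.9, D=e−e_prev=-3.9; u=1·(-3.9)+1·(-5.9)+2·(-3.9)=-17.6; next y=-7/10·1.9+1/4·(-17.6)=-5.73
n=3: y=-5.73, sp=1, e=sp−y=6.73; I=0.83, D=e−e_prev=10.63; u=1·6.73+1·0.83+2·10.63=28.82; next y=-7/10·(-5.73)+1/4·28.82=11.216
n=4: y=11.216, sp=1, e=sp−y=-10.216; I=-9.386, D=e−e_prev=-16.946; u=1·(-10.216)+1·(-9.386)+2·(-16.946)=-53.494; next y=-7/10·11.216+1/4·(-53.494)=-21.2247
n=5: y=-21.2247, sp=1, e=sp−y=22.2247; I=12.8387, D=e−e_prev=32.4407; u=1·22.2247+1·12.8387+2·32.4407=99.9448; next y=-7/10·(-21.2247)+1/4·99.9448=39.84349
n=6: y=39.84349, sp=1, e=sp−y=-38.84349; I=-26.00479, D=e−e_prev=-61.06819; u=1·(-38.84349)+1·(-26.00479)+2·(-61.06819)=-186.98466; next y=-7/10·39.84349+1/4·(-186.98466)=-74.636608

0 -2 -8.000 0.000
1 -2 2.000 -2.000
2 -2 -17.600 1.900
3 1 28.820 -5.730
4 1 -53.494 11.216
5 1 99.945 -21.225
6 1 -186.985 39.843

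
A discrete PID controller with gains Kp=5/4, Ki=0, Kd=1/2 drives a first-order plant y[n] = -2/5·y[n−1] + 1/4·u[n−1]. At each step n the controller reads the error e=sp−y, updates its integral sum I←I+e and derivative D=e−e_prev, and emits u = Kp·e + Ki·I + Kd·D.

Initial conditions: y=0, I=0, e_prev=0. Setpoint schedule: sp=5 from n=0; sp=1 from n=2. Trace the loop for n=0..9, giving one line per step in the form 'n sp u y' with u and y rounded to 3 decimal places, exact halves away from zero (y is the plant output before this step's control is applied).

(exact arithmetic carried between steps; '≈' marks a value shown rounded to 6 d.p. or computed from one; I and e_prev carry over from the previous line; the table rounds u and y to 3 d.p., halves away from zero)
n=0: y=0, sp=5, e=sp−y=5; I=5, D=e−e_prev=5; u=5/4·5+0·5+1/2·5=8.75; next y=-2/5·0+1/4·8.75=2.1875
n=1: y=2.1875, sp=5, e=sp−y=2.8125; I=7.8125, D=e−e_prev=-2.1875; u=5/4·2.8125+0·7.8125+1/2·(-2.1875)=2.421875; next y=-2/5·2.1875+1/4·2.421875≈-0.269531
n=2: y≈-0.269531, sp=1, e=sp−y≈1.269531; I≈9.082031, D=e−e_prev≈-1.542969; u=5/4·1.269531+0·9.082031+1/2·(-1.542969)≈0.815430; next y=-2/5·(-0.269531)+1/4·0.815430≈0.311670
n=3: y≈0.311670, sp=1, e=sp−y≈0.688330; I≈9.770361, D=e−e_prev≈-0.581201; u=5/4·0.688330+0·9.770361+1/2·(-0.581201)≈0.569812; next y=-2/5·0.311670+1/4·0.569812≈0.017785
n=4: y≈0.017785, sp=1, e=sp−y≈0.982215; I≈10.752576, D=e−e_prev≈0.293885; u=5/4·0.982215+0·10.752576+1/2·0.293885≈1.374711; next y=-2/5·0.017785+1/4·1.374711≈0.336564
n=5: y≈0.336564, sp=1, e=sp−y≈0.663436; I≈11.416013, D=e−e_prev≈-0.318779; u=5/4·0.663436+0·11.416013+1/2·(-0.318779)≈0.669906; next y=-2/5·0.336564+1/4·0.669906≈0.032851
n=6: y≈0.032851, sp=1, e=sp−y≈0.967149; I≈12.383162, D=e−e_prev≈0.303713; u=5/4·0.967149+0·12.383162+1/2·0.303713≈1.360793; next y=-2/5·0.032851+1/4·1.360793≈0.327058
n=7: y≈0.327058, sp=1, e=sp−y≈0.672942; I≈13.056104, D=e−e_prev≈-0.294207; u=5/4·0.672942+0·13.056104+1/2·(-0.294207)≈0.694074; next y=-2/5·0.327058+1/4·0.694074≈0.042695
n=8: y≈0.042695, sp=1, e=sp−y≈0.957305; I≈14.013408, D=e−e_prev≈0.284362; u=5/4·0.957305+0·14.013408+1/2·0.284362≈1.338812; next y=-2/5·0.042695+1/4·1.338812≈0.317625
n=9: y≈0.317625, sp=1, e=sp−y≈0.682375; I≈14.695784, D=e−e_prev≈-0.274929; u=5/4·0.682375+0·14.695784+1/2·(-0.274929)≈0.715504; next y=-2/5·0.317625+1/4·0.715504≈0.051826

0 5 8.750 0.000
1 5 2.422 2.188
2 1 0.815 -0.270
3 1 0.570 0.312
4 1 1.375 0.018
5 1 0.670 0.337
6 1 1.361 0.033
7 1 0.694 0.327
8 1 1.339 0.043
9 1 0.716 0.318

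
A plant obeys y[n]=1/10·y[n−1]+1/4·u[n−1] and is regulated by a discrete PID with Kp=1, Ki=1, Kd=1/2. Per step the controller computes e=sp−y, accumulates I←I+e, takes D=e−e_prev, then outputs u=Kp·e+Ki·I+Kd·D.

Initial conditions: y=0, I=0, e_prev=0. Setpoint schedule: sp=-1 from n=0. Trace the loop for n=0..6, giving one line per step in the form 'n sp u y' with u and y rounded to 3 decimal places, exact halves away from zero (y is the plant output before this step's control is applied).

0 -1 -2.500 0.000
1 -1 -1.438 -0.625
2 -1 -2.633 -0.422
3 -1 -2.413 -0.700
4 -1 -2.920 -0.673
5 -1 -2.923 -0.797
6 -1 -3.155 -0.810

(exact arithmetic carried between steps; '≈' marks a value shown rounded to 6 d.p. or computed from one; I and e_prev carry over from the previous line; the table rounds u and y to 3 d.p., halves away from zero)
n=0: y=0, sp=-1, e=sp−y=-1; I=-1, D=e−e_prev=-1; u=1·(-1)+1·(-1)+1/2·(-1)=-2.5; next y=1/10·0+1/4·(-2.5)=-0.625
n=1: y=-0.625, sp=-1, e=sp−y=-0.375; I=-1.375, D=e−e_prev=0.625; u=1·(-0.375)+1·(-1.375)+1/2·0.625=-1.4375; next y=1/10·(-0.625)+1/4·(-1.4375)=-0.421875
n=2: y=-0.421875, sp=-1, e=sp−y=-0.578125; I=-1.953125, D=e−e_prev=-0.203125; u=1·(-0.578125)+1·(-1.953125)+1/2·(-0.203125)≈-2.632813; next y=1/10·(-0.421875)+1/4·(-2.632813)≈-0.700391
n=3: y≈-0.700391, sp=-1, e=sp−y≈-0.299609; I≈-2.252734, D=e−e_prev≈0.278516; u=1·(-0.299609)+1·(-2.252734)+1/2·0.278516≈-2.413086; next y=1/10·(-0.700391)+1/4·(-2.413086)≈-0.673311
n=4: y≈-0.673311, sp=-1, e=sp−y≈-0.326689; I≈-2.579424, D=e−e_prev≈-0.027080; u=1·(-0.326689)+1·(-2.579424)+1/2·(-0.027080)≈-2.919653; next y=1/10·(-0.673311)+1/4·(-2.919653)≈-0.797244
n=5: y≈-0.797244, sp=-1, e=sp−y≈-0.202756; I≈-2.782179, D=e−e_prev≈0.123934; u=1·(-0.202756)+1·(-2.782179)+1/2·0.123934≈-2.922968; next y=1/10·(-0.797244)+1/4·(-2.922968)≈-0.810466
n=6: y≈-0.810466, sp=-1, e=sp−y≈-0.189534; I≈-2.971713, D=e−e_prev≈0.013222; u=1·(-0.189534)+1·(-2.971713)+1/2·0.013222≈-3.154635; next y=1/10·(-0.810466)+1/4·(-3.154635)≈-0.869706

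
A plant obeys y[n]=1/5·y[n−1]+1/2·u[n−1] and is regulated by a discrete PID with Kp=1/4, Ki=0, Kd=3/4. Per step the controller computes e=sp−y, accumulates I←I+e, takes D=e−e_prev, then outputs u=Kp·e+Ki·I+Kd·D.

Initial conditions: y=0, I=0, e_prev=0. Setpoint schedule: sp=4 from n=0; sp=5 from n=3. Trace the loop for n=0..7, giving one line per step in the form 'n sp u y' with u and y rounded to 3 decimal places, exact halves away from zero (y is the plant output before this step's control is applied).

(exact arithmetic carried between steps; '≈' marks a value shown rounded to 6 d.p. or computed from one; I and e_prev carry over from the previous line; the table rounds u and y to 3 d.p., halves away from zero)
n=0: y=0, sp=4, e=sp−y=4; I=4, D=e−e_prev=4; u=1/4·4+0·4+3/4·4=4; next y=1/5·0+1/2·4=2
n=1: y=2, sp=4, e=sp−y=2; I=6, D=e−e_prev=-2; u=1/4·2+0·6+3/4·(-2)=-1; next y=1/5·2+1/2·(-1)=-0.1
n=2: y=-0.1, sp=4, e=sp−y=4.1; I=10.1, D=e−e_prev=2.1; u=1/4·4.1+0·10.1+3/4·2.1=2.6; next y=1/5·(-0.1)+1/2·2.6=1.28
n=3: y=1.28, sp=5, e=sp−y=3.72; I=13.82, D=e−e_prev=-0.38; u=1/4·3.72+0·13.82+3/4·(-0.38)=0.645; next y=1/5·1.28+1/2·0.645=0.5785
n=4: y=0.5785, sp=5, e=sp−y=4.4215; I=18.2415, D=e−e_prev=0.7015; u=1/4·4.4215+0·18.2415+3/4·0.7015=1.6315; next y=1/5·0.5785+1/2·1.6315=0.93145
n=5: y=0.93145, sp=5, e=sp−y=4.06855; I=22.31005, D=e−e_prev=-0.35295; u=1/4·4.06855+0·22.31005+3/4·(-0.35295)=0.752425; next y=1/5·0.93145+1/2·0.752425≈0.562503
n=6: y≈0.562503, sp=5, e=sp−y≈4.437498; I≈26.747548, D=e−e_prev≈0.368948; u=1/4·4.437498+0·26.747548+3/4·0.368948≈1.386085; next y=1/5·0.562503+1/2·1.386085≈0.805543
n=7: y=0.805543, sp=5, e=sp−y=4.194457; I≈30.942005, D=e−e_prev≈-0.243041; u=1/4·4.194457+0·30.942005+3/4·(-0.243041)≈0.866334; next y=1/5·0.805543+1/2·0.866334≈0.594276

0 4 4.000 0.000
1 4 -1.000 2.000
2 4 2.600 -0.100
3 5 0.645 1.280
4 5 1.632 0.579
5 5 0.752 0.931
6 5 1.386 0.563
7 5 0.866 0.806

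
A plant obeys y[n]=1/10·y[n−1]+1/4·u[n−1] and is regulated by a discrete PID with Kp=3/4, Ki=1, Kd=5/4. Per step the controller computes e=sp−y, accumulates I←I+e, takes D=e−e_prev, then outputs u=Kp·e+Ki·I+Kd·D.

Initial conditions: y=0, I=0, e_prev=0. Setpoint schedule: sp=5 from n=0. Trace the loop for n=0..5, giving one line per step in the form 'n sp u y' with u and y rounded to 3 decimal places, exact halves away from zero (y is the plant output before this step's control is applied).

(exact arithmetic carried between steps; '≈' marks a value shown rounded to 6 d.p. or computed from one; I and e_prev carry over from the previous line; the table rounds u and y to 3 d.p., halves away from zero)
n=0: y=0, sp=5, e=sp−y=5; I=5, D=e−e_prev=5; u=3/4·5+1·5+5/4·5=15; next y=1/10·0+1/4·15=3.75
n=1: y=3.75, sp=5, e=sp−y=1.25; I=6.25, D=e−e_prev=-3.75; u=3/4·1.25+1·6.25+5/4·(-3.75)=2.5; next y=1/10·3.75+1/4·2.5=1
n=2: y=1, sp=5, e=sp−y=4; I=10.25, D=e−e_prev=2.75; u=3/4·4+1·10.25+5/4·2.75=16.6875; next y=1/10·1+1/4·16.6875=4.271875
n=3: y=4.271875, sp=5, e=sp−y=0.728125; I=10.978125, D=e−e_prev=-3.271875; u=3/4·0.728125+1·10.978125+5/4·(-3.271875)=7.434375; next y=1/10·4.271875+1/4·7.434375≈2.285781
n=4: y≈2.285781, sp=5, e=sp−y≈2.714219; I≈13.692344, D=e−e_prev≈1.986094; u=3/4·2.714219+1·13.692344+5/4·1.986094≈18.210625; next y=1/10·2.285781+1/4·18.210625≈4.781234
n=5: y≈4.781234, sp=5, e=sp−y≈0.218766; I≈13.911109, D=e−e_prev≈-2.495453; u=3/4·0.218766+1·13.911109+5/4·(-2.495453)≈10.955867; next y=1/10·4.781234+1/4·10.955867≈3.217090

0 5 15.000 0.000
1 5 2.500 3.750
2 5 16.688 1.000
3 5 7.434 4.272
4 5 18.211 2.286
5 5 10.956 4.781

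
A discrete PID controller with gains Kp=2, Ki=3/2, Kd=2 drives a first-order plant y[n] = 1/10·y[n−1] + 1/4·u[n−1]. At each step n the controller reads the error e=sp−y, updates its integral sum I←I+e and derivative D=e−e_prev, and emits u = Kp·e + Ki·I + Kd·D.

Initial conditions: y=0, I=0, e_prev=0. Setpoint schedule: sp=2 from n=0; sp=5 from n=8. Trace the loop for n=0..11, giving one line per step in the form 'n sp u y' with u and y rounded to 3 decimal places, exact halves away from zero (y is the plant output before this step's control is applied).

(exact arithmetic carried between steps; '≈' marks a value shown rounded to 6 d.p. or computed from one; I and e_prev carry over from the previous line; the table rounds u and y to 3 d.p., halves away from zero)
n=0: y=0, sp=2, e=sp−y=2; I=2, D=e−e_prev=2; u=2·2+3/2·2+2·2=11; next y=1/10·0+1/4·11=2.75
n=1: y=2.75, sp=2, e=sp−y=-0.75; I=1.25, D=e−e_prev=-2.75; u=2·(-0.75)+3/2·1.25+2·(-2.75)=-5.125; next y=1/10·2.75+1/4·(-5.125)=-1.00625
n=2: y=-1.00625, sp=2, e=sp−y=3.00625; I=4.25625, D=e−e_prev=3.75625; u=2·3.00625+3/2·4.25625+2·3.75625=19.909375; next y=1/10·(-1.00625)+1/4·19.909375≈4.876719
n=3: y≈4.876719, sp=2, e=sp−y≈-2.876719; I≈1.379531, D=e−e_prev≈-5.882969; u=2·(-2.876719)+3/2·1.379531+2·(-5.882969)≈-15.450078; next y=1/10·4.876719+1/4·(-15.450078)≈-3.374848
n=4: y≈-3.374848, sp=2, e=sp−y≈5.374848; I≈6.754379, D=e−e_prev≈8.251566; u=2·5.374848+3/2·6.754379+2·8.251566≈37.384396; next y=1/10·(-3.374848)+1/4·37.384396≈9.008614
n=5: y≈9.008614, sp=2, e=sp−y≈-7.008614; I≈-0.254235, D=e−e_prev≈-12.383462; u=2·(-7.008614)+3/2·(-0.254235)+2·(-12.383462)≈-39.165506; next y=1/10·9.008614+1/4·(-39.165506)≈-8.890515
n=6: y≈-8.890515, sp=2, e=sp−y≈10.890515; I≈10.636280, D=e−e_prev≈17.899129; u=2·10.890515+3/2·10.636280+2·17.899129≈73.533708; next y=1/10·(-8.890515)+1/4·73.533708≈17.494376
n=7: y≈17.494376, sp=2, e=sp−y≈-15.494376; I≈-4.858096, D=e−e_prev≈-26.384891; u=2·(-15.494376)+3/2·(-4.858096)+2·(-26.384891)≈-91.045676; next y=1/10·17.494376+1/4·(-91.045676)≈-21.011982
n=8: y≈-21.011982, sp=5, e=sp−y≈26.011982; I≈21.153886, D=e−e_prev≈41.506357; u=2·26.011982+3/2·21.153886+2·41.506357≈166.767506; next y=1/10·(-21.011982)+1/4·166.767506≈39.590678
n=9: y≈39.590678, sp=5, e=sp−y≈-34.590678; I≈-13.436793, D=e−e_prev≈-60.602660; u=2·(-34.590678)+3/2·(-13.436793)+2·(-60.602660)≈-210.541865; next y=1/10·39.590678+1/4·(-210.541865)≈-48.676398
n=10: y≈-48.676398, sp=5, e=sp−y≈53.676398; I≈40.239606, D=e−e_prev≈88.267077; u=2·53.676398+3/2·40.239606+2·88.267077≈344.246359; next y=1/10·(-48.676398)+1/4·344.246359≈81.193950
n=11: y≈81.193950, sp=5, e=sp−y≈-76.193950; I≈-35.954344, D=e−e_prev≈-129.870348; u=2·(-76.193950)+3/2·(-35.954344)+2·(-129.870348)≈-466.060112; next y=1/10·81.193950+1/4·(-466.060112)≈-108.395633

0 2 11.000 0.000
1 2 -5.125 2.750
2 2 19.909 -1.006
3 2 -15.450 4.877
4 2 37.384 -3.375
5 2 -39.166 9.009
6 2 73.534 -8.891
7 2 -91.046 17.494
8 5 166.768 -21.012
9 5 -210.542 39.591
10 5 344.246 -48.676
11 5 -466.060 81.194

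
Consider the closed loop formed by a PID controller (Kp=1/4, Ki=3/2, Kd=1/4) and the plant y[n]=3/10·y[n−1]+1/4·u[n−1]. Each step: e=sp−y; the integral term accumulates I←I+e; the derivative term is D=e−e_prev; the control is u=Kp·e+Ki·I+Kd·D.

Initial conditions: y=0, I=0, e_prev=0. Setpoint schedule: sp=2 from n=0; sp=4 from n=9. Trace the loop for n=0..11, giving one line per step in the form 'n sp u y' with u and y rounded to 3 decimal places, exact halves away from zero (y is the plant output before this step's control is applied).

(exact arithmetic carried between steps; '≈' marks a value shown rounded to 6 d.p. or computed from one; I and e_prev carry over from the previous line; the table rounds u and y to 3 d.p., halves away from zero)
n=0: y=0, sp=2, e=sp−y=2; I=2, D=e−e_prev=2; u=1/4·2+3/2·2+1/4·2=4; next y=3/10·0+1/4·4=1
n=1: y=1, sp=2, e=sp−y=1; I=3, D=e−e_prev=-1; u=1/4·1+3/2·3+1/4·(-1)=4.5; next y=3/10·1+1/4·4.5=1.425
n=2: y=1.425, sp=2, e=sp−y=0.575; I=3.575, D=e−e_prev=-0.425; u=1/4·0.575+3/2·3.575+1/4·(-0.425)=5.4; next y=3/10·1.425+1/4·5.4=1.7775
n=3: y=1.7775, sp=2, e=sp−y=0.2225; I=3.7975, D=e−e_prev=-0.3525; u=1/4·0.2225+3/2·3.7975+1/4·(-0.3525)=5.66375; next y=3/10·1.7775+1/4·5.66375≈1.949188
n=4: y≈1.949188, sp=2, e=sp−y≈0.050813; I≈3.848313, D=e−e_prev≈-0.171688; u=1/4·0.050813+3/2·3.848313+1/4·(-0.171688)≈5.74225; next y=3/10·1.949188+1/4·5.74225≈2.020319
n=5: y≈2.020319, sp=2, e=sp−y≈-0.020319; I≈3.827994, D=e−e_prev≈-0.071131; u=1/4·(-0.020319)+3/2·3.827994+1/4·(-0.071131)≈5.719128; next y=3/10·2.020319+1/4·5.719128≈2.035878
n=6: y≈2.035878, sp=2, e=sp−y≈-0.035878; I≈3.792116, D=e−e_prev≈-0.015559; u=1/4·(-0.035878)+3/2·3.792116+1/4·(-0.015559)≈5.675315; next y=3/10·2.035878+1/4·5.675315≈2.029592
n=7: y≈2.029592, sp=2, e=sp−y≈-0.029592; I≈3.762524, D=e−e_prev≈0.006286; u=1/4·(-0.029592)+3/2·3.762524+1/4·0.006286≈5.637959; next y=3/10·2.029592+1/4·5.637959≈2.018367
n=8: y≈2.018367, sp=2, e=sp−y≈-0.018367; I≈3.744157, D=e−e_prev≈0.011225; u=1/4·(-0.018367)+3/2·3.744157+1/4·0.011225≈5.614449; next y=3/10·2.018367+1/4·5.614449≈2.009123
n=9: y≈2.009123, sp=4, e=sp−y≈1.990877; I≈5.735034, D=e−e_prev≈2.009245; u=1/4·1.990877+3/2·5.735034+1/4·2.009245≈9.602582; next y=3/10·2.009123+1/4·9.602582≈3.003382
n=10: y≈3.003382, sp=4, e=sp−y≈0.996618; I≈6.731652, D=e−e_prev≈-0.994260; u=1/4·0.996618+3/2·6.731652+1/4·(-0.994260)≈10.098067; next y=3/10·3.003382+1/4·10.098067≈3.425531
n=11: y≈3.425531, sp=4, e=sp−y≈0.574469; I≈7.306120, D=e−e_prev≈-0.422149; u=1/4·0.574469+3/2·7.306120+1/4·(-0.422149)≈10.997260; next y=3/10·3.425531+1/4·10.997260≈3.776975

0 2 4.000 0.000
1 2 4.500 1.000
2 2 5.400 1.425
3 2 5.664 1.778
4 2 5.742 1.949
5 2 5.719 2.020
6 2 5.675 2.036
7 2 5.638 2.030
8 2 5.614 2.018
9 4 9.603 2.009
10 4 10.098 3.003
11 4 10.997 3.426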